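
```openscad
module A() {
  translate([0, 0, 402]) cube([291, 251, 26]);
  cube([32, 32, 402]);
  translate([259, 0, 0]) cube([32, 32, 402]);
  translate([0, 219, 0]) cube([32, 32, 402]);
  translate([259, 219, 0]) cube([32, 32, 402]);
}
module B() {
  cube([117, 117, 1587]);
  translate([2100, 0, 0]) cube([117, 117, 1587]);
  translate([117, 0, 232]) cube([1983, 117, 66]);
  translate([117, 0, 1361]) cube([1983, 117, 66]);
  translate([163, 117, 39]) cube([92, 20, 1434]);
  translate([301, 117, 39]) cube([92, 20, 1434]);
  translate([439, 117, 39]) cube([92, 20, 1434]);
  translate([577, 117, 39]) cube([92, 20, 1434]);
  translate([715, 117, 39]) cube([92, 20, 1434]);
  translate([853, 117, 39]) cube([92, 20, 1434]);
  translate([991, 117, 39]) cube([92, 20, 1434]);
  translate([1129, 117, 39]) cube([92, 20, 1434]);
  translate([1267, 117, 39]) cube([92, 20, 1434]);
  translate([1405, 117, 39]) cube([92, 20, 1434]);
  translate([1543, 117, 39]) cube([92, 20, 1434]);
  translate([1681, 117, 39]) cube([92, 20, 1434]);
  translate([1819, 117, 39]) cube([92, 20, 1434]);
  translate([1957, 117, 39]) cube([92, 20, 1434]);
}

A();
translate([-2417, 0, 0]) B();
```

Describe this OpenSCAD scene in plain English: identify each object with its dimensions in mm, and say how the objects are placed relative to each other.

A is a simple wooden stool: a rectangular seat 291 mm (x) by 251 mm (y), 26 mm thick, top face at z = 428 mm, on four square legs, each 32×32 mm in cross-section. The legs rest on z = 0, each flush with a corner of the seat.

B is a fence section. Two 117×117 mm posts, 1587 mm tall, stand on the floor with a clear span of 1983 mm between their inner faces. Two horizontal rails of 117×66 mm section span the gap between the posts with their undersides at z = 232 mm and z = 1361 mm, flush with the posts' −y face. 14 pickets, each 92 mm wide, 20 mm thick and 1434 mm tall, are fixed to the +y face of the rails with their bottoms at z = 39 mm, evenly spaced across the span with equal gaps (rounded down to the nearest mm) at the −x end and between each pair — any rounding remainder accumulates at the +x end.

The fence section is on the floor beside the stool on its −x side.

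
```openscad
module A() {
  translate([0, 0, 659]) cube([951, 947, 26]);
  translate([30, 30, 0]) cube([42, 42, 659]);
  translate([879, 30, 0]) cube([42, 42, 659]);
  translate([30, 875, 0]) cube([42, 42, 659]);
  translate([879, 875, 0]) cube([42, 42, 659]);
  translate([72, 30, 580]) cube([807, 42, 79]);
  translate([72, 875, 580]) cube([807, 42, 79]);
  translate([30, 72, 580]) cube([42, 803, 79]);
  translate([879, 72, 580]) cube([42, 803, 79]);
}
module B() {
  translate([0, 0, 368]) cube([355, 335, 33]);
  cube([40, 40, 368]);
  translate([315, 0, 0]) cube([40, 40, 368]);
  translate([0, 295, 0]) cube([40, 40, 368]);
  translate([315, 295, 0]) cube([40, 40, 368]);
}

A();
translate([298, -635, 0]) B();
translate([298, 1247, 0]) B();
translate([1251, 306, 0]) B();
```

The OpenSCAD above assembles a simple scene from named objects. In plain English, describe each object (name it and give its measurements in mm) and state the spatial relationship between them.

A is a table: top 951 mm (x) × 947 mm (y), 26 mm thick, upper face at z = 685 mm, on four 42×42 mm square legs, each inset 30 mm from the nearest pair of top edges, running from z = 0 to the bottom of the top. Four apron rails, 42 mm thick and 79 mm tall, run between adjacent legs with their top edges flush with the underside of the top and their outer faces flush with the legs' outer faces.

B is a four-legged stool. The seat is 355×335 mm, 33 mm thick, top at z = 401 mm. It stands on four square legs, each 40×40 mm in cross-section, from z = 0 to the seat underside, each flush with a corner of the seat.

Three stools sit around the table at the −y, +y, +x sides.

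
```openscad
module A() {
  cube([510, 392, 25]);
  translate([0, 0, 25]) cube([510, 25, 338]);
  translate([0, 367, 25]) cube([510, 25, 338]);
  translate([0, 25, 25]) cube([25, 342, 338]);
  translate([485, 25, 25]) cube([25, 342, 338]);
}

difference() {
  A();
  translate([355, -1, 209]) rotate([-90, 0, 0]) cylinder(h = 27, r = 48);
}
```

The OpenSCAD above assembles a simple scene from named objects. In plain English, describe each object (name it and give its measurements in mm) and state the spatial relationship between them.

A is an open-topped rectangular box: outside dimensions 510×392×363 mm, with a uniform wall and base thickness of 25 mm. The base is a full 510×392 slab on the floor; four walls sit on top of the base. The front and back walls (the −y and +y sides) span the full width; the two side walls fit between them.

The open box has a circular hole of radius 48 mm through its front wall, centred at (x = 355, z = 209).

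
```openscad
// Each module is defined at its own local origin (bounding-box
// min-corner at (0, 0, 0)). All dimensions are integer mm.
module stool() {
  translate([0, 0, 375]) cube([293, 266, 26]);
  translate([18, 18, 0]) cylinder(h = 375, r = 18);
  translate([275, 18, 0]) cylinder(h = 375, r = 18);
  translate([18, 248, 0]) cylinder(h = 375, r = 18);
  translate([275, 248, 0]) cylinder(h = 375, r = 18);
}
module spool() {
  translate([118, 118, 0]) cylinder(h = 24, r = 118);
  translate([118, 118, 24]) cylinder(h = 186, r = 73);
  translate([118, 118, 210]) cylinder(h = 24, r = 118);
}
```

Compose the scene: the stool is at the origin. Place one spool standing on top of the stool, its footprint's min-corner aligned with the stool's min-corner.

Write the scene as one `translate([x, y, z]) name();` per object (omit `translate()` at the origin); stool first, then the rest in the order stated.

stool();
translate([0, 0, 401]) spool();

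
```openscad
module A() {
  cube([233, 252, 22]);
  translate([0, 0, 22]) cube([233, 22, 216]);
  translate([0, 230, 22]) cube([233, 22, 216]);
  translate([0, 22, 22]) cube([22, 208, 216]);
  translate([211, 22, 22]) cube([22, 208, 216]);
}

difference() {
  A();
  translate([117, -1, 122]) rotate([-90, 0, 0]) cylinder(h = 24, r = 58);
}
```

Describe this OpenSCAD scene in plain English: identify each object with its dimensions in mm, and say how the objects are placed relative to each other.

A is an open-topped rectangular box: outside dimensions 233×252×238 mm, with a uniform wall and base thickness of 22 mm. The base is a full 233×252 slab on the floor; four walls sit on top of the base. The front and back walls (the −y and +y sides) span the full width; the two side walls fit between them.

The open box has a circular hole of radius 58 mm through its front wall, centred at (x = 117, z = 122).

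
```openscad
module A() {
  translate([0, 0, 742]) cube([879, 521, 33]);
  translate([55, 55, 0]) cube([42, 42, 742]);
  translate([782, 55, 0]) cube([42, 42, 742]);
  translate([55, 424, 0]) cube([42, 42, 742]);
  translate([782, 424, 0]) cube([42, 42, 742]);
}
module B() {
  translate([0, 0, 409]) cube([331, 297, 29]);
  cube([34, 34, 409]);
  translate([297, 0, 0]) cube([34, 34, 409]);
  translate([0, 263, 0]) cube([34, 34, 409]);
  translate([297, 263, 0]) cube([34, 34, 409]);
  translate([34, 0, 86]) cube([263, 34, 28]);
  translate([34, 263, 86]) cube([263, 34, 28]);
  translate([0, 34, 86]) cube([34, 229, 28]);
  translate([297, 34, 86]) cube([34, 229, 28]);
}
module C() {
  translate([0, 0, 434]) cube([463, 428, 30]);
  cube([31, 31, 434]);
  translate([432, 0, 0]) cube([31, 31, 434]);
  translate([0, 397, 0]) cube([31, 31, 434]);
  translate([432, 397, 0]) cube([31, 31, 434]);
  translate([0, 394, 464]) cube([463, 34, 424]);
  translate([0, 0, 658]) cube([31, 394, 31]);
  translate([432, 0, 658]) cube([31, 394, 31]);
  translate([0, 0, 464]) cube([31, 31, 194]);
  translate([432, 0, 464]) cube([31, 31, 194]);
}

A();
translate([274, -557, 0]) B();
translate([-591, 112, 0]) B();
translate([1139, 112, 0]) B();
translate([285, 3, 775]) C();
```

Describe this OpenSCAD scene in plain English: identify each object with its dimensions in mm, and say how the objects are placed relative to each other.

A is a rectangular dining table. The top is 879×521×33 mm with its upper surface at z = 775 mm. It stands on four 42×42 mm square legs, each inset 55 mm from the nearest pair of top edges, running from the floor to the underside of the top.

B is a four-legged stool. The seat is a 331×297×29 mm slab whose top surface is at z = 438 mm; four square legs, each 34×34 mm in cross-section, run from the floor (z = 0) to the underside of the seat, each flush with a corner of the seat. Four stretchers, 34 mm wide and 28 mm tall, connect adjacent legs with their undersides at z = 86 mm, each running between the inner faces of the legs it joins and aligned with the legs' outer faces on the other axis.

C is a chair. The seat is a 463×428×30 mm slab with its top at z = 464 mm, on four 31×31 mm corner legs (flush with the seat edges, standing on z = 0). A flat backrest 34 mm thick, 424 mm tall, spans the full seat width and rises from the seat top along its +y edge, rear face flush with the rear of the seat. Two armrests of 31×31 mm section run along each side from the seat's front edge to the front of the backrest, top faces 225 mm above the seat top and outer faces flush with the seat's x-edges; a 31×31 mm post under the front of each armrest stands on the seat at the front corner.

Three stools sit around the table at the −y, −x, +x sides. The chair is on top of the table.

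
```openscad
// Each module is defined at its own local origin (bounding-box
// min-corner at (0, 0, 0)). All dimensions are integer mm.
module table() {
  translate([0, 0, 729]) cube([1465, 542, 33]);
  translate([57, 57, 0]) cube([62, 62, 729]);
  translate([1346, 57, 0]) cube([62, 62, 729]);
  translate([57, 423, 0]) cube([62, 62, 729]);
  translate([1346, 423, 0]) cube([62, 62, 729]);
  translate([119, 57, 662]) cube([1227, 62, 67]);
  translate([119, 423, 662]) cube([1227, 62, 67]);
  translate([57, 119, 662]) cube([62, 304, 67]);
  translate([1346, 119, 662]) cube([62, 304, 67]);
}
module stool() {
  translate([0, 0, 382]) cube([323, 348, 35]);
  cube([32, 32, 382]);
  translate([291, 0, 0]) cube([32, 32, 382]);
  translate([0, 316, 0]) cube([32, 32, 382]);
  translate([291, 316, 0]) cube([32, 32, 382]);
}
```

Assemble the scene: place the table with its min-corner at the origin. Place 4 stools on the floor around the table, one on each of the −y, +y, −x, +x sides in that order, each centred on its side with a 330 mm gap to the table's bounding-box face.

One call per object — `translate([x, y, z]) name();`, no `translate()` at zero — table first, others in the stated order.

table();
translate([571, -678, 0]) stool();
translate([571, 872, 0]) stool();
translate([-653, 97, 0]) stool();
translate([1795, 97, 0]) stool();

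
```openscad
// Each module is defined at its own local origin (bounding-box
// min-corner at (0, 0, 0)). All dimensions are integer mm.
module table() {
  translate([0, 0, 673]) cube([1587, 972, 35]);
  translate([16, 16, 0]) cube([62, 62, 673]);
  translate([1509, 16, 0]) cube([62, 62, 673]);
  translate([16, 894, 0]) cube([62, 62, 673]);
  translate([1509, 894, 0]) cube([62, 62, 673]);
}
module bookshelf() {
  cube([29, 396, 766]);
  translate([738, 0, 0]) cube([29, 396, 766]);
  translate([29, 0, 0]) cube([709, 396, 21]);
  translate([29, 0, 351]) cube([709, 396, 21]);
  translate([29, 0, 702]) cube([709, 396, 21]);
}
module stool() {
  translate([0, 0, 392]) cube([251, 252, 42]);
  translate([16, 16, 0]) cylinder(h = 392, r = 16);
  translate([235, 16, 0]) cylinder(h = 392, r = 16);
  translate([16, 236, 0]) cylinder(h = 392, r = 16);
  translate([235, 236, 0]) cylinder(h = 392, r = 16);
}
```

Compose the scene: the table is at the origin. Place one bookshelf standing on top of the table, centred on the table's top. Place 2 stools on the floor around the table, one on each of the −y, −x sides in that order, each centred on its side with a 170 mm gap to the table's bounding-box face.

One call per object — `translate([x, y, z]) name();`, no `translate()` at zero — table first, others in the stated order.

table();
translate([410, 288, 708]) bookshelf();
translate([668, -422, 0]) stool();
translate([-421, 360, 0]) stool();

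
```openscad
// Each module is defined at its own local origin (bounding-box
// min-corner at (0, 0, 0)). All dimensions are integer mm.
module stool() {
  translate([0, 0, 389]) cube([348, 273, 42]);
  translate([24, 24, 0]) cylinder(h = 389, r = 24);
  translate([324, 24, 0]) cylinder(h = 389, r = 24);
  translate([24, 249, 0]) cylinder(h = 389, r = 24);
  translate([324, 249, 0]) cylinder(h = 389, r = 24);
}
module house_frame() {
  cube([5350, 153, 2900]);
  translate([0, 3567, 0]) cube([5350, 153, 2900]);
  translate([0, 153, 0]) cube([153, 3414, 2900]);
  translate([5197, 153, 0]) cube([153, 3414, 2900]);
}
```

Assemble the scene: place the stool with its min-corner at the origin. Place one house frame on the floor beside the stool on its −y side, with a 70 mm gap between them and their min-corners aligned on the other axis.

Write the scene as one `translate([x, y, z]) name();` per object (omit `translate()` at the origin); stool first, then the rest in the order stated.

stool();
translate([0, -3790, 0]) house_frame();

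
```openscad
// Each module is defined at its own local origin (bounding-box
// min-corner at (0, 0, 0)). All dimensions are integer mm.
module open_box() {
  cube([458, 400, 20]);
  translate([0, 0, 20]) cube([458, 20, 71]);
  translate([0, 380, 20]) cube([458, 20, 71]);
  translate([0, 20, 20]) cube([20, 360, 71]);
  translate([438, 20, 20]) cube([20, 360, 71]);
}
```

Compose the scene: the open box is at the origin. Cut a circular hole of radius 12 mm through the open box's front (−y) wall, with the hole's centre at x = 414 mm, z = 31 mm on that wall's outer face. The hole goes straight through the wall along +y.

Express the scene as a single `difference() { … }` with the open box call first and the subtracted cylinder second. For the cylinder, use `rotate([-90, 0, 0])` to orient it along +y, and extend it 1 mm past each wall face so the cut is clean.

difference() {
  open_box();
  translate([414, -1, 31]) rotate([-90, 0, 0]) cylinder(h = 22, r = 12);
}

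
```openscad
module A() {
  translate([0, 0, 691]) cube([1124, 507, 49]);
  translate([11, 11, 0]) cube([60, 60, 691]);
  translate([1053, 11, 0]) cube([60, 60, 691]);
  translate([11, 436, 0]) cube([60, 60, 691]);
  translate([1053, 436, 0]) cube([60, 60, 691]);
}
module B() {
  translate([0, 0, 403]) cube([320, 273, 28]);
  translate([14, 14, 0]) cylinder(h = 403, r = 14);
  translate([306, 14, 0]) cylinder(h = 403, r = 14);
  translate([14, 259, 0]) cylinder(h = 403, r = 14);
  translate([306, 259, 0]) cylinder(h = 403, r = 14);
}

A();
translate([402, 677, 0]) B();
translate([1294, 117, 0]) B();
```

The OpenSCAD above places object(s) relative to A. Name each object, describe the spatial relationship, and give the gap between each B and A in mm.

A is a table. B is a stool. Two stools sit around the table at the +y, +x sides. The gap between each stool and the table is 170 mm.

Each stool's nearest face is 170 mm from the table's bounding box.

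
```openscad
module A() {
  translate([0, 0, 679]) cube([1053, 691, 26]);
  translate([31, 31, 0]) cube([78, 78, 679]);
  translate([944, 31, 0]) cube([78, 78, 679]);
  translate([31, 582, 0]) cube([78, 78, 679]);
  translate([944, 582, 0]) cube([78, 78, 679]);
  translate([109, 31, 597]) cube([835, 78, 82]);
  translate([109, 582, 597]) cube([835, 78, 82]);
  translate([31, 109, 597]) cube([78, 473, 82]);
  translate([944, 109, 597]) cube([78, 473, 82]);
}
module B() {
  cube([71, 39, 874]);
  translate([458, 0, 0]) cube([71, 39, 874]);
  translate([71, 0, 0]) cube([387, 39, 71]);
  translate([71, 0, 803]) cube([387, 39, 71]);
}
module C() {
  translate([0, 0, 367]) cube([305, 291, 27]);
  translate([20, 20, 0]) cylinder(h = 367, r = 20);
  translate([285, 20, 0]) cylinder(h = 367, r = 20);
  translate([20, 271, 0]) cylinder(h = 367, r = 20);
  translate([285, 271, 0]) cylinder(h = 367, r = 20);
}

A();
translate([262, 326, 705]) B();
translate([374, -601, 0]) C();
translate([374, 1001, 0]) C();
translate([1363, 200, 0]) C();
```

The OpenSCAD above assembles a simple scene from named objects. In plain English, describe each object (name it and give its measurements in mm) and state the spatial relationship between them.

A is a table: top 1053 mm (x) × 691 mm (y), 26 mm thick, upper face at z = 705 mm, on four 78×78 mm square legs, each inset 31 mm from the nearest pair of top edges, running from z = 0 to the bottom of the top. Four apron rails, 78 mm thick and 82 mm tall, run between adjacent legs with their top edges flush with the underside of the top and their outer faces flush with the legs' outer faces.

B is a picture frame with a 387×732 mm rectangular opening (x by z) and a uniform 71 mm border on every side. Frame depth is 39 mm along y. It is built from two vertical stiles running the full outside height and two horizontal rails spanning the gap between the stiles.

C is a simple wooden stool: a rectangular seat 305 mm (x) by 291 mm (y), 27 mm thick, top face at z = 394 mm, on four round legs, each 40 mm in diameter. The legs rest on z = 0, each leg's axis is inset half a diameter from the nearest pair of seat edges (so the leg's bounding box is flush with the corner).

The picture frame is on top of the table, centred. Three stools sit around the table at the −y, +y, +x sides.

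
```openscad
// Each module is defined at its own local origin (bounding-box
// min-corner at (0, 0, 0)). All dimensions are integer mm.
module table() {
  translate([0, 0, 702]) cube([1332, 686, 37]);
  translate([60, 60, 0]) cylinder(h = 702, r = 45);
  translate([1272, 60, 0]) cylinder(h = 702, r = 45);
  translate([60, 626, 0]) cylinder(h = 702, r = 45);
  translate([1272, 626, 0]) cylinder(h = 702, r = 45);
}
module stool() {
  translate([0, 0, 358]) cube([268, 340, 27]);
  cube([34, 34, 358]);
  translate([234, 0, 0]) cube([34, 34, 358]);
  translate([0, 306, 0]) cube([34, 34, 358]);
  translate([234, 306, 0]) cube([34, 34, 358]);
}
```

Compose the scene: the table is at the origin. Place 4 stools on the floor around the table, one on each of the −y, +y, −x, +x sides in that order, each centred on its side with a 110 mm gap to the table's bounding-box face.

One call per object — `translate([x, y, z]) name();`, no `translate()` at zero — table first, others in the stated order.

table();
translate([532, -450, 0]) stool();
translate([532, 796, 0]) stool();
translate([-378, 173, 0]) stool();
translate([1442, 173, 0]) stool();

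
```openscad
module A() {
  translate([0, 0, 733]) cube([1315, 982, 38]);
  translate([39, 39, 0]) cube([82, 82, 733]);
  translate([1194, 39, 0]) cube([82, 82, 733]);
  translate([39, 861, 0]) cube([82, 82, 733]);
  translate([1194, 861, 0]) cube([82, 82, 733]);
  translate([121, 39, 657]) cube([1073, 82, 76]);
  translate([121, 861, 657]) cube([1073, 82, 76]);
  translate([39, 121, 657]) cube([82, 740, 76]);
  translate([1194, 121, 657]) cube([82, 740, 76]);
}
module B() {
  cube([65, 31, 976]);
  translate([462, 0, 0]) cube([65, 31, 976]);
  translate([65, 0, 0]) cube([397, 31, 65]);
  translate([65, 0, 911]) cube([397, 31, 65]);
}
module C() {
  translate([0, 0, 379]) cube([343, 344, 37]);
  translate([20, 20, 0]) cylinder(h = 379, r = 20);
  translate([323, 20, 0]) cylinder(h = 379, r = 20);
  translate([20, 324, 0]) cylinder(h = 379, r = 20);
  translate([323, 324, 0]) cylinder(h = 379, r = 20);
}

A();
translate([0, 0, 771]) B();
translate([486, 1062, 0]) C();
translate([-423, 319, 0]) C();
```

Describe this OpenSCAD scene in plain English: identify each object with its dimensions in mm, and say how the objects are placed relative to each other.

A is a table: top 1315 mm (x) × 982 mm (y), 38 mm thick, upper face at z = 771 mm, on four 82×82 mm square legs, each inset 39 mm from the nearest pair of top edges, running from z = 0 to the bottom of the top. Four apron rails, 82 mm thick and 76 mm tall, run between adjacent legs with their top edges flush with the underside of the top and their outer faces flush with the legs' outer faces.

B is a picture frame with a 397×846 mm rectangular opening (x by z) and a uniform 65 mm border on every side. Frame depth is 31 mm along y. It is built from two vertical stiles running the full outside height and two horizontal rails spanning the gap between the stiles.

C is a four-legged stool. The seat is 343×344 mm, 37 mm thick, top at z = 416 mm. It stands on four round legs, each 40 mm in diameter, from z = 0 to the seat underside, each leg's axis is inset half a diameter from the nearest pair of seat edges (so the leg's bounding box is flush with the corner).

The picture frame is on top of the table. Two stools sit around the table at the +y, −x sides.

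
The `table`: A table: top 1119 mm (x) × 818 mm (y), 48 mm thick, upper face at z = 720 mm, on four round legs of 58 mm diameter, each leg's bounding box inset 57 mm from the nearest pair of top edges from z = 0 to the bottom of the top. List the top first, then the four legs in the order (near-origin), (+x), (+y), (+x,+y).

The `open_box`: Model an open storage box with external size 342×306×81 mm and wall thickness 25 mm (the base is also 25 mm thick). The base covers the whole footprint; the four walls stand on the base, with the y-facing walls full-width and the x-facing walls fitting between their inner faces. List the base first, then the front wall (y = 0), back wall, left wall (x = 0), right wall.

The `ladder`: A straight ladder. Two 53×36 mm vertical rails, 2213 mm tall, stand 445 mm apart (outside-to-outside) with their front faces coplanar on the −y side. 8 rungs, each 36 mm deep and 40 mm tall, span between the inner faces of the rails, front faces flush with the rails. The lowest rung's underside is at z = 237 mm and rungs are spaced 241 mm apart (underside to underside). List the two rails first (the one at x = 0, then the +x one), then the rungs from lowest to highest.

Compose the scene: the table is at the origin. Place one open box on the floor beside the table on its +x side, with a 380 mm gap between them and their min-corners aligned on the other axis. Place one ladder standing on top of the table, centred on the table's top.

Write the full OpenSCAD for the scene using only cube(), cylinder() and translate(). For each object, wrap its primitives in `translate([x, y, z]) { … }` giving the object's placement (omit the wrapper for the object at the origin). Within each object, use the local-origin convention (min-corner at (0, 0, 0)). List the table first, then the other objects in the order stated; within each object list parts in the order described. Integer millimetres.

translate([0, 0, 672]) cube([1119, 818, 48]);
translate([86, 86, 0]) cylinder(h = 672, r = 29);
translate([1033, 86, 0]) cylinder(h = 672, r = 29);
translate([86, 732, 0]) cylinder(h = 672, r = 29);
translate([1033, 732, 0]) cylinder(h = 672, r = 29);
translate([1499, 0, 0]) {
  cube([342, 306, 25]);
  translate([0, 0, 25]) cube([342, 25, 56]);
  translate([0, 281, 25]) cube([342, 25, 56]);
  translate([0, 25, 25]) cube([25, 256, 56]);
  translate([317, 25, 25]) cube([25, 256, 56]);
}
translate([337, 391, 720]) {
  cube([53, 36, 2213]);
  translate([392, 0, 0]) cube([53, 36, 2213]);
  translate([53, 0, 237]) cube([339, 36, 40]);
  translate([53, 0, 478]) cube([339, 36, 40]);
  translate([53, 0, 719]) cube([339, 36, 40]);
  translate([53, 0, 960]) cube([339, 36, 40]);
  translate([53, 0, 1201]) cube([339, 36, 40]);
  translate([53, 0, 1442]) cube([339, 36, 40]);
  translate([53, 0, 1683]) cube([339, 36, 40]);
  translate([53, 0, 1924]) cube([339, 36, 40]);
}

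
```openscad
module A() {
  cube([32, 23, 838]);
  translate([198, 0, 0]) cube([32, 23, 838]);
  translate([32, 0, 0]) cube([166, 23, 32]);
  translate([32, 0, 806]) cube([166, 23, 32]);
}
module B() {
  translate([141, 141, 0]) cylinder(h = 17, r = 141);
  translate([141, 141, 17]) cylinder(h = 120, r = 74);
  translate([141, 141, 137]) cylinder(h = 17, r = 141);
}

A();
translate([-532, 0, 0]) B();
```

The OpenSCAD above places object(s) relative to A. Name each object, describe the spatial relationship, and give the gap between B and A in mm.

The spool's nearest face is 250 mm from the picture frame's −x face.

A is a picture frame. B is a spool. The spool is on the floor beside the picture frame on its −x side. The gap between the spool and the picture frame is 250 mm.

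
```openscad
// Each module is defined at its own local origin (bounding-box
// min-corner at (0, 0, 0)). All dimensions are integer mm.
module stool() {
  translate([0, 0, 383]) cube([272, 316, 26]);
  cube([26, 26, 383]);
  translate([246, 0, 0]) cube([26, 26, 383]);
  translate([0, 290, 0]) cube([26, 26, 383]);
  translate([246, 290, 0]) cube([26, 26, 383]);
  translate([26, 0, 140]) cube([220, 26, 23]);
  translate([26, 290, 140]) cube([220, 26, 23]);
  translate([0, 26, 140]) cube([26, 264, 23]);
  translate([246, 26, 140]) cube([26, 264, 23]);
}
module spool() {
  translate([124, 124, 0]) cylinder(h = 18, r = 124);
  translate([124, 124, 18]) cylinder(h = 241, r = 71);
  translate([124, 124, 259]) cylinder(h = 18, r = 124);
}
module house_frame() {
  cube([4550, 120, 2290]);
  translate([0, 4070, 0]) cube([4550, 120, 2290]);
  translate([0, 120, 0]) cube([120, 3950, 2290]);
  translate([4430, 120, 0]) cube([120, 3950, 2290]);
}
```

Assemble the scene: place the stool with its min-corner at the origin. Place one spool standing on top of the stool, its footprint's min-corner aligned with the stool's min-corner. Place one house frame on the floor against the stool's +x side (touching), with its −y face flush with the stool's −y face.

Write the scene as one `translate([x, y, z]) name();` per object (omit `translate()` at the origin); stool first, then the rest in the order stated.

stool();
translate([0, 0, 409]) spool();
translate([272, 0, 0]) house_frame();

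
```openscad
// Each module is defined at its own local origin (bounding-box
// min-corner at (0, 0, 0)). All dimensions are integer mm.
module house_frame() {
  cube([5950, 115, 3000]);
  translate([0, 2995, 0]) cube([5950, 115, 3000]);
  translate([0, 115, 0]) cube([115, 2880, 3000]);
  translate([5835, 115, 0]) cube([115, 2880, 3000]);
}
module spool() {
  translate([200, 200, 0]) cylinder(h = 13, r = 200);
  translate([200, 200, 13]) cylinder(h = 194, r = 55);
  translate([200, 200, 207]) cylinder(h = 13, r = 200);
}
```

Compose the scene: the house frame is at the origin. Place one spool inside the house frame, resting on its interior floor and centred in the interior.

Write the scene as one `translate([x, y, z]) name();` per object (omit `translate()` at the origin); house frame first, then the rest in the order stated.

house_frame();
translate([2775, 1355, 0]) spool();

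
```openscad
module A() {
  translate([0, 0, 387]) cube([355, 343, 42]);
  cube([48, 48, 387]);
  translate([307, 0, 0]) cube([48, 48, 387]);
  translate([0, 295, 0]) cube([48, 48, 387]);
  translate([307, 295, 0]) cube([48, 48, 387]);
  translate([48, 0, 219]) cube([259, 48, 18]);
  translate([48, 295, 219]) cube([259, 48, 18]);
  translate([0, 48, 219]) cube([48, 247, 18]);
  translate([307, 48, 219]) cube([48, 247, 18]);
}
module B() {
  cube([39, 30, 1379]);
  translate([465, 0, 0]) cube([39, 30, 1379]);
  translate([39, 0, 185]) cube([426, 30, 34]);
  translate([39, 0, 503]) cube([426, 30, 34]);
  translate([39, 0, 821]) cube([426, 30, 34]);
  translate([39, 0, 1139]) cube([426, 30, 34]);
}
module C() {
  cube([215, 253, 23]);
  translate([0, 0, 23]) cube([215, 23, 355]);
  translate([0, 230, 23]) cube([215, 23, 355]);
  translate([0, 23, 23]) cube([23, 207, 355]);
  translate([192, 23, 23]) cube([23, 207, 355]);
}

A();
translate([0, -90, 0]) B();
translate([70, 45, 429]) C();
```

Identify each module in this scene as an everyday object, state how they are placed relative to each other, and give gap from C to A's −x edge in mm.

The open box's min-x is at 70; the stool's min-x is 0; gap = 70 mm.

A is a stool. B is a ladder. C is an open box. The ladder is on the floor beside the stool on its −y side. The open box is on top of the stool, centred. The gap from the open box to the stool's −x edge is 70 mm.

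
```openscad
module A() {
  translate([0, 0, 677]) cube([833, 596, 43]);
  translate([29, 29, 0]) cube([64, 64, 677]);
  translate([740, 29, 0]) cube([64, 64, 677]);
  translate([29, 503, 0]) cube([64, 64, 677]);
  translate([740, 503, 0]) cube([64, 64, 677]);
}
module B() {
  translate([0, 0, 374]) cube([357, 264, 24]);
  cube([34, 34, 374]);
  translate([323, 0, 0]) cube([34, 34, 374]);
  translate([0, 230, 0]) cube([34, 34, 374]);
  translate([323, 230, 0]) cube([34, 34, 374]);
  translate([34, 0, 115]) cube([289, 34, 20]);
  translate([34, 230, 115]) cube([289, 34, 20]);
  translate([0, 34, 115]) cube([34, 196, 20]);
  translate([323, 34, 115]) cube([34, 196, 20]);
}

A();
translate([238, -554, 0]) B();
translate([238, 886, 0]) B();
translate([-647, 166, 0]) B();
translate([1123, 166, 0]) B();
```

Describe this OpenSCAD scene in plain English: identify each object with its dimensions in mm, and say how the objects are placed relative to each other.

A is a table: top 833 mm (x) × 596 mm (y), 43 mm thick, upper face at z = 720 mm, on four 64×64 mm square legs, each inset 29 mm from the nearest pair of top edges, running from z = 0 to the bottom of the top.

B is a simple wooden stool: a rectangular seat 357 mm (x) by 264 mm (y), 24 mm thick, top face at z = 398 mm, on four square legs, each 34×34 mm in cross-section. The legs rest on z = 0, each flush with a corner of the seat. Four stretchers, 34 mm wide and 20 mm tall, connect adjacent legs with their undersides at z = 115 mm, each running between the inner faces of the legs it joins and aligned with the legs' outer faces on the other axis.

Four stools sit around the table at the −y, +y, −x, +x sides.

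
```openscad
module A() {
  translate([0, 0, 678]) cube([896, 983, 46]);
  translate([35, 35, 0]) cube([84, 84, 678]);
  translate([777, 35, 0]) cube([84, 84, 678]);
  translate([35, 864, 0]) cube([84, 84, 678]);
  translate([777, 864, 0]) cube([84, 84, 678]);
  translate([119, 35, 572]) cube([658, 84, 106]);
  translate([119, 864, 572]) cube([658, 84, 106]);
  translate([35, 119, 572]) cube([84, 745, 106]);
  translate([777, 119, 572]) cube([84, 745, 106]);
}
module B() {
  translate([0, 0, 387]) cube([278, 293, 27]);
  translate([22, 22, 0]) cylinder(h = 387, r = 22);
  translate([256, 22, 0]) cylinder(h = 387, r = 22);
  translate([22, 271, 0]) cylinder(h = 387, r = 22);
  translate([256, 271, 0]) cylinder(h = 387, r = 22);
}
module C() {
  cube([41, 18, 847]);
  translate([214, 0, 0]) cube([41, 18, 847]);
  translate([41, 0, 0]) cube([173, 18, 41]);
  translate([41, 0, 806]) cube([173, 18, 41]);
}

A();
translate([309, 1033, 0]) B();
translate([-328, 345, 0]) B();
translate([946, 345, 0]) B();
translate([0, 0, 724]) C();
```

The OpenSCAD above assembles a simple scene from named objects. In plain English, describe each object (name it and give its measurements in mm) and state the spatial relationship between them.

A is a rectangular dining table. The top is 896×983×46 mm with its upper surface at z = 724 mm. It stands on four 84×84 mm square legs, each inset 35 mm from the nearest pair of top edges, running from the floor to the underside of the top. Four apron rails, 84 mm thick and 106 mm tall, run between adjacent legs with their top edges flush with the underside of the top and their outer faces flush with the legs' outer faces.

B is a simple wooden stool: a rectangular seat 278 mm (x) by 293 mm (y), 27 mm thick, top face at z = 414 mm, on four round legs, each 44 mm in diameter. The legs rest on z = 0, each leg's axis is inset half a diameter from the nearest pair of seat edges (so the leg's bounding box is flush with the corner).

C is a picture frame with a 173×765 mm rectangular opening (x by z) and a uniform 41 mm border on every side. Frame depth is 18 mm along y. It is built from two vertical stiles running the full outside height and two horizontal rails spanning the gap between the stiles.

Three stools sit around the table at the +y, −x, +x sides. The picture frame is on top of the table.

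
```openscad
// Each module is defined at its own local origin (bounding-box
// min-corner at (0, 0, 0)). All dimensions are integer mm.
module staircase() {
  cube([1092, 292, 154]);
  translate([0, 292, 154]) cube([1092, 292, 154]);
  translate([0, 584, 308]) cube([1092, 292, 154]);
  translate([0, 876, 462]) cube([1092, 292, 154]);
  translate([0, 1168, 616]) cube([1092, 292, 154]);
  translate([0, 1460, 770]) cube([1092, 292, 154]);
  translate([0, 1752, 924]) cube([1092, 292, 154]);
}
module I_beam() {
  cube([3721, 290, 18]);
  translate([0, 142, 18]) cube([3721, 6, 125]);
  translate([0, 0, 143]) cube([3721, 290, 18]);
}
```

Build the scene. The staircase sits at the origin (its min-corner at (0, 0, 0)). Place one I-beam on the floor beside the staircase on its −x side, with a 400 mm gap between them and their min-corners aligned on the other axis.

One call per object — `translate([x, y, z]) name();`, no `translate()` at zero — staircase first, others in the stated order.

staircase();
translate([-4121, 0, 0]) I_beam();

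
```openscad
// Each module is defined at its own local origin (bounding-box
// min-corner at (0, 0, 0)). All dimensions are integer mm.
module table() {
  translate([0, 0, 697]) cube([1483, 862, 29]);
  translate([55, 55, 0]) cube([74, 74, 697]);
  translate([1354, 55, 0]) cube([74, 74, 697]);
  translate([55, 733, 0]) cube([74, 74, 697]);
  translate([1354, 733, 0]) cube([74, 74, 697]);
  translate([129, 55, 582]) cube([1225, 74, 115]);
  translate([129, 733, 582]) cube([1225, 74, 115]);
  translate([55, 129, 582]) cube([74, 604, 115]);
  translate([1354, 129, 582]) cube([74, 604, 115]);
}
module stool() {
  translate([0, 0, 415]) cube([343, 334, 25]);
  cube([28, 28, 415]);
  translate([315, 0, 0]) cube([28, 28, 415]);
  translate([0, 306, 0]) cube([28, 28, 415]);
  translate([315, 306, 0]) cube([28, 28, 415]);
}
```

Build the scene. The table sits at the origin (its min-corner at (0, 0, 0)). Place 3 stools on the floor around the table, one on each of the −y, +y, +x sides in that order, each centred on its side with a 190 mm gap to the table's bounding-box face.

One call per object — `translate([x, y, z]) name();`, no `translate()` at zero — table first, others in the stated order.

table();
translate([570, -524, 0]) stool();
translate([570, 1052, 0]) stool();
translate([1673, 264, 0]) stool();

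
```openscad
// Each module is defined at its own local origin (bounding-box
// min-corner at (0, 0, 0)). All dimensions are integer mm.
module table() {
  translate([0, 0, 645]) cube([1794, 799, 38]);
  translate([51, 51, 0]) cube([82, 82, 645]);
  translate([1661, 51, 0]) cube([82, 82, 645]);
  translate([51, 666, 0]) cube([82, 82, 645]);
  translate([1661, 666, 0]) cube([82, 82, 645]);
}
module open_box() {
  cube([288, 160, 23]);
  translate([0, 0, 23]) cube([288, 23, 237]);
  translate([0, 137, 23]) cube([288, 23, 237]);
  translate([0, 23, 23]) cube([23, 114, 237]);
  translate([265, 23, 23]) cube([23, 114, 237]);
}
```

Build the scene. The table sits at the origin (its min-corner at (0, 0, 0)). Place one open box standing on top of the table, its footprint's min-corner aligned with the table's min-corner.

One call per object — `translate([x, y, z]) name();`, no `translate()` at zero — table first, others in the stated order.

table();
translate([0, 0, 683]) open_box();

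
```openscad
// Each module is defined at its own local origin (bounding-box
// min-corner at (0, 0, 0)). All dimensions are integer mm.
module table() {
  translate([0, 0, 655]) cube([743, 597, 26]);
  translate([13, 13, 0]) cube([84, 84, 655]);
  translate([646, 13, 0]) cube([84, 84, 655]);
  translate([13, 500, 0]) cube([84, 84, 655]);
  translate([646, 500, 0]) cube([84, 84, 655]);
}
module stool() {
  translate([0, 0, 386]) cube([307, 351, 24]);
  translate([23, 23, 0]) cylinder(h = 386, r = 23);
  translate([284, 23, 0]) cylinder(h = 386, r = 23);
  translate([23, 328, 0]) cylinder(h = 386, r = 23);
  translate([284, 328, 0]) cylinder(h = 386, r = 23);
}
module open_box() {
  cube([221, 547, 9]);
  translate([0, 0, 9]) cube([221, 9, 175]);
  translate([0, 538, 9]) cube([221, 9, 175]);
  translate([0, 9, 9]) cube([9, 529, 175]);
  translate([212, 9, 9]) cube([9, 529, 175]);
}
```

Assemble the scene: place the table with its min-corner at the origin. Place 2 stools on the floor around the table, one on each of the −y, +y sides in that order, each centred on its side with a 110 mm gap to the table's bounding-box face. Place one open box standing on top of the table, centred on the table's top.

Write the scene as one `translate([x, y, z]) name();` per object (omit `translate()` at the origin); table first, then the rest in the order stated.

table();
translate([218, -461, 0]) stool();
translate([218, 707, 0]) stool();
translate([261, 25, 681]) open_box();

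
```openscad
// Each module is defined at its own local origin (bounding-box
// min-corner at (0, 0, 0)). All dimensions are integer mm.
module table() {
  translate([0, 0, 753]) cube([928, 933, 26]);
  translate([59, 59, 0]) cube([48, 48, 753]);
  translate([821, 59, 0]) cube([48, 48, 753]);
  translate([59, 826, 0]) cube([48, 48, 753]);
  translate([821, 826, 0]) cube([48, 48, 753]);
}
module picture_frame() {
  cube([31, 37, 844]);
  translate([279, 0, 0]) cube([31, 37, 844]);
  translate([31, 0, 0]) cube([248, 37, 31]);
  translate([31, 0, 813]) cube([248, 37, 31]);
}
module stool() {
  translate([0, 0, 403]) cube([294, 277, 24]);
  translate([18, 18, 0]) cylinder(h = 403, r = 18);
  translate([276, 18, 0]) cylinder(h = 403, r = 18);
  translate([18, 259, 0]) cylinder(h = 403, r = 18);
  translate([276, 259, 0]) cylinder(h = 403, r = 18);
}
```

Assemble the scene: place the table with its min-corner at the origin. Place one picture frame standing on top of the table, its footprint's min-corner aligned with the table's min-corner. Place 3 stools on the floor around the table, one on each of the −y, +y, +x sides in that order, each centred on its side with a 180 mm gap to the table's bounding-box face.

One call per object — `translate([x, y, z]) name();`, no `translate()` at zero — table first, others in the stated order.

table();
translate([0, 0, 779]) picture_frame();
translate([317, -457, 0]) stool();
translate([317, 1113, 0]) stool();
translate([1108, 328, 0]) stool();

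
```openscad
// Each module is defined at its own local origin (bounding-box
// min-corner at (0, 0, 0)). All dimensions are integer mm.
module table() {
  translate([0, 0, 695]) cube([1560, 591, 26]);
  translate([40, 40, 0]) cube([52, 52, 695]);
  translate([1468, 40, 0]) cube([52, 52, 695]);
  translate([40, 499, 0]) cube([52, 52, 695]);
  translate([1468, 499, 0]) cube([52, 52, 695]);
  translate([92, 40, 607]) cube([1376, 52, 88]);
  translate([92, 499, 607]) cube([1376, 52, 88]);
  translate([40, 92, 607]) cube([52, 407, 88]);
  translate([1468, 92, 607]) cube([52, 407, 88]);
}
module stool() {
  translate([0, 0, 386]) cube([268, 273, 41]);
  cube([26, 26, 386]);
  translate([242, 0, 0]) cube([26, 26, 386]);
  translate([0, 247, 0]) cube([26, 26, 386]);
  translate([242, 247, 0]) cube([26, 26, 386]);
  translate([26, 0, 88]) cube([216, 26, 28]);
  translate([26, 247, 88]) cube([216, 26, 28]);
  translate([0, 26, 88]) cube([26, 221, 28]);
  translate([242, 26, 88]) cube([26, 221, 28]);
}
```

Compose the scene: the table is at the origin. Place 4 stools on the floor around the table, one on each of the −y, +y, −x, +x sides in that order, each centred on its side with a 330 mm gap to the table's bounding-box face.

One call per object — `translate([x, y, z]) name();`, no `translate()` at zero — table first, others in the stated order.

table();
translate([646, -603, 0]) stool();
translate([646, 921, 0]) stool();
translate([-598, 159, 0]) stool();
translate([1890, 159, 0]) stool();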